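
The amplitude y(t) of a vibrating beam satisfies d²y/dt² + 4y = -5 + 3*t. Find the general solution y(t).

y = -5/4 + 3*t/4 + C1*cos(2*t) + C2*sin(2*t)

Characteristic equation r² + 4 = 0 has discriminant (0)² - 4·(4) = -16 < 0, so r = ± 2i.
Hence y_h = C1*cos(2*t) + C2*sin(2*t).
For the particular solution try y_p = A0 + A1*t. Substituting and matching coefficients of each power of t gives A0 = -5/4, A1 = 3/4, so y_p = -5/4 + 3*t/4.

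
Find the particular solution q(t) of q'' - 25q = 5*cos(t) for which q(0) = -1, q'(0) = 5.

q = -47*exp(-5*t)/52 - 5*cos(t)/26 + 5*exp(5*t)/52

Characteristic equation r² - 25 = 0 factors as (r + 5)(r - 5) = 0, so r = -5, 5.
Hence q_h = C1*exp(-5*t) + C2*exp(5*t).
Try q_p = A*cos(t) + B*sin(t). Substituting and equating the coefficients of cos(t) and sin(t) gives A = -5/26, B = 0, so q_p = -5*cos(t)/26.
General solution: q = -5*cos(t)/26 + C1*exp(-5*t) + C2*exp(5*t).
Apply the initial conditions: q(0) = -5/26 + C1 + C2 = -1 and q'(0) = -5*C1 + 5*C2 = 5. Solving gives C1 = -47/52, C2 = 5/52.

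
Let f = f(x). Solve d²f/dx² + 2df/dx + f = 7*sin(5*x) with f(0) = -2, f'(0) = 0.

f = -641*exp(-x)/338 - 42*sin(5*x)/169 - 35*cos(5*x)/338 - 17*x*exp(-x)/26

Characteristic equation r² + 2r + 1 = 0 has discriminant (2)² - 4·(1) = 0, so r = -1 is a repeated root.
Hence f_h = (C1 + C2*x)*exp(-x).
Try f_p = A*cos(5*x) + B*sin(5*x). Substituting and equating the coefficients of cos(5x) and sin(5x) gives A = -35/338, B = -42/169, so f_p = -42*sin(5*x)/169 - 35*cos(5*x)/338.
General solution: f = -42*sin(5*x)/169 - 35*cos(5*x)/338 + C1*exp(-x) + C2*x*exp(-x).
Apply the initial conditions: f(0) = -35/338 + C1 = -2 and f'(0) = -210/169 + C2 - C1 = 0. Solving gives C1 = -641/338, C2 = -17/26.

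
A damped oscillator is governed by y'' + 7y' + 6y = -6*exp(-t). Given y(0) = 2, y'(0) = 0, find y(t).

y = -16*exp(-6*t)/25 + 66*exp(-t)/25 - 6*t*exp(-t)/5

Characteristic equation r² + 7r + 6 = 0 factors as (r + 1)(r + 6) = 0, so r = -1, -6.
Hence y_h = C1*exp(-t) + C2*exp(-6*t).
Since exp(-t) solves the homogeneous equation (r = -1 is a root of multiplicity 1), multiply the trial by t. Try y_p = A*t*exp(-t). Substituting into the equation and dividing by exp(-t) gives A = -6/5, so y_p = -6*t*exp(-t)/5.
General solution: y = C1*exp(-t) + C2*exp(-6*t) - 6*t*exp(-t)/5.
Apply the initial conditions: y(0) = C1 + C2 = 2 and y'(0) = -6/5 - C1 - 6*C2 = 0. Solving gives C1 = 66/25, C2 = -16/25.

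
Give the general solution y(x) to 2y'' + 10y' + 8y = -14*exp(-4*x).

y = C1*exp(-4*x) + C2*exp(-x) + 7*x*exp(-4*x)/3

Divide through by 2: y'' + 5y' + 4y = -7*exp(-4*x).
Characteristic equation r² + 5r + 4 = 0 factors as (r + 4)(r + 1) = 0, so r = -4, -1.
Hence y_h = C1*exp(-4*x) + C2*exp(-x).
Since exp(-4*x) solves the homogeneous equation (r = -4 is a root of multiplicity 1), multiply the trial by x. Try y_p = A*x*exp(-4*x). Substituting into the equation and dividing by exp(-4*x) gives A = 7/3, so y_p = 7*x*exp(-4*x)/3.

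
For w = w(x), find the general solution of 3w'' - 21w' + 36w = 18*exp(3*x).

Divide through by 3: w'' - 7w' + 12w = 6*exp(3*x).
Characteristic equation r² - 7r + 12 = 0 factors as (r - 4)(r - 3) = 0, so r = 4, 3.
Hence w_h = C1*exp(4*x) + C2*exp(3*x).
Since exp(3*x) solves the homogeneous equation (r = 3 is a root of multiplicity 1), multiply the trial by x. Try w_p = A*x*exp(3*x). Substituting into the equation and dividing by exp(3*x) gives A = -6, so w_p = -6*x*exp(3*x).

w = C1*exp(4*x) + C2*exp(3*x) - 6*x*exp(3*x)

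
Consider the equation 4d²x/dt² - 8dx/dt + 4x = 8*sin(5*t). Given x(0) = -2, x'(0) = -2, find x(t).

Divide through by 4: x'' - 2x' + x = 2*sin(5*t).
Characteristic equation r² - 2r + 1 = 0 has discriminant (-2)² - 4·(1) = 0, so r = 1 is a repeated root.
Hence x_h = (C1 + C2*t)*exp(t).
Try x_p = A*cos(5*t) + B*sin(5*t). Substituting and equating the coefficients of cos(5t) and sin(5t) gives A = 5/169, B = -12/169, so x_p = -12*sin(5*t)/169 + 5*cos(5*t)/169.
General solution: x = -12*sin(5*t)/169 + 5*cos(5*t)/169 + C1*exp(t) + C2*t*exp(t).
Apply the initial conditions: x(0) = 5/169 + C1 = -2 and x'(0) = -60/169 + C1 + C2 = -2. Solving gives C1 = -343/169, C2 = 5/13.

x = -343*exp(t)/169 - 12*sin(5*t)/169 + 5*cos(5*t)/169 + 5*t*exp(t)/13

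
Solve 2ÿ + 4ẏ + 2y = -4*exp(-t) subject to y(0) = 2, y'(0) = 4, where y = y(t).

y = 2*exp(-t) - t**2*exp(-t) + 6*t*exp(-t)

Divide through by 2: y'' + 2y' + y = -2*exp(-t).
Characteristic equation r² + 2r + 1 = 0 has discriminant (2)² - 4·(1) = 0, so r = -1 is a repeated root.
Hence y_h = (C1 + C2*t)*exp(-t).
Since exp(-t) solves the homogeneous equation (r = -1 is a root of multiplicity 2), multiply the trial by t^2. Try y_p = A*t^2*exp(-t). Substituting into the equation and dividing by exp(-t) gives A = -1, so y_p = -t^2*exp(-t).
General solution: y = C1*exp(-t) - t^2*exp(-t) + C2*t*exp(-t).
Apply the initial conditions: y(0) = C1 = 2 and y'(0) = C2 - C1 = 4. Solving gives C1 = 2, C2 = 6.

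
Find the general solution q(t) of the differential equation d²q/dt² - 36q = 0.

q = C1*exp(6*t) + C2*exp(-6*t)

Characteristic equation r² - 36 = 0 factors as (r - 6)(r + 6) = 0, so r = 6, -6.
Hence q_h = C1*exp(6*t) + C2*exp(-6*t).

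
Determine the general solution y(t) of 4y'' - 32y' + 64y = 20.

y = 5/16 + C1*exp(4*t) + C2*t*exp(4*t)

Divide through by 4: y'' - 8y' + 16y = 5.
Characteristic equation r² - 8r + 16 = 0 has discriminant (-8)² - 4·(16) = 0, so r = 4 is a repeated root.
Hence y_h = (C1 + C2*t)*exp(4*t).
For the particular solution try y_p = A0. Substituting and matching coefficients of each power of t gives A0 = 5/16, so y_p = 5/16.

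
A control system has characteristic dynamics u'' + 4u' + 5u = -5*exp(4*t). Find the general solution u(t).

Characteristic equation r² + 4r + 5 = 0 has discriminant (4)² - 4·(5) = -4 < 0, so r = -2 ± i.
Hence u_h = C1*cos(t)*exp(-2*t) + C2*exp(-2*t)*sin(t).
Try u_p = A*exp(4*t). Substituting into the equation and dividing by exp(4*t) gives A = -5/37, so u_p = -5*exp(4*t)/37.

u = -5*exp(4*t)/37 + C1*cos(t)*exp(-2*t) + C2*exp(-2*t)*sin(t)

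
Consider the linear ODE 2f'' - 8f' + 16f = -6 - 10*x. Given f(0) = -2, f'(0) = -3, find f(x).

f = -11/16 - 5*x/8 - 21*cos(2*x)*exp(2*x)/16 + exp(2*x)*sin(2*x)/8

Divide through by 2: f'' - 4f' + 8f = -3 - 5*x.
Characteristic equation r² - 4r + 8 = 0 has discriminant (-4)² - 4·(8) = -16 < 0, so r = 2 ± 2i.
Hence f_h = C1*cos(2*x)*exp(2*x) + C2*exp(2*x)*sin(2*x).
For the particular solution try f_p = A0 + A1*x. Substituting and matching coefficients of each power of x gives A0 = -11/16, A1 = -5/8, so f_p = -11/16 - 5*x/8.
General solution: f = -11/16 - 5*x/8 + C1*cos(2*x)*exp(2*x) + C2*exp(2*x)*sin(2*x).
Apply the initial conditions: f(0) = -11/16 + C1 = -2 and f'(0) = -5/8 + 2*C1 + 2*C2 = -3. Solving gives C1 = -21/16, C2 = 1/8.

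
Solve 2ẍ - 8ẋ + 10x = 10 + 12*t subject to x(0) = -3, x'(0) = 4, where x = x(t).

Divide through by 2: x'' - 4x' + 5x = 5 + 6*t.
Characteristic equation r² - 4r + 5 = 0 has discriminant (-4)² - 4·(5) = -4 < 0, so r = 2 ± i.
Hence x_h = C1*cos(t)*exp(2*t) + C2*exp(2*t)*sin(t).
For the particular solution try x_p = A0 + A1*t. Substituting and matching coefficients of each power of t gives A0 = 49/25, A1 = 6/5, so x_p = 49/25 + 6*t/5.
General solution: x = 49/25 + 6*t/5 + C1*cos(t)*exp(2*t) + C2*exp(2*t)*sin(t).
Apply the initial conditions: x(0) = 49/25 + C1 = -3 and x'(0) = 6/5 + C2 + 2*C1 = 4. Solving gives C1 = -124/25, C2 = 318/25.

x = 49/25 + 6*t/5 - 124*cos(t)*exp(2*t)/25 + 318*exp(2*t)*sin(t)/25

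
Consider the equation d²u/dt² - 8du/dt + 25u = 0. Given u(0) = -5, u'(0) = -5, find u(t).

u = -5*cos(3*t)*exp(4*t) + 5*exp(4*t)*sin(3*t)

Characteristic equation r² - 8r + 25 = 0 has discriminant (-8)² - 4·(25) = -36 < 0, so r = 4 ± 3i.
Hence u_h = C1*cos(3*t)*exp(4*t) + C2*exp(4*t)*sin(3*t).
Apply the initial conditions: u(0) = C1 = -5 and u'(0) = 3*C2 + 4*C1 = -5. Solving gives C1 = -5, C2 = 5.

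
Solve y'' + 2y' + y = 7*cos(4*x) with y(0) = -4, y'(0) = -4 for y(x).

Characteristic equation r² + 2r + 1 = 0 has discriminant (2)² - 4·(1) = 0, so r = -1 is a repeated root.
Hence y_h = (C1 + C2*x)*exp(-x).
Try y_p = A*cos(4*x) + B*sin(4*x). Substituting and equating the coefficients of cos(4x) and sin(4x) gives A = -105/289, B = 56/289, so y_p = -105*cos(4*x)/289 + 56*sin(4*x)/289.
General solution: y = -105*cos(4*x)/289 + 56*sin(4*x)/289 + C1*exp(-x) + C2*x*exp(-x).
Apply the initial conditions: y(0) = -105/289 + C1 = -4 and y'(0) = 224/289 + C2 - C1 = -4. Solving gives C1 = -1051/289, C2 = -143/17.

y = -1051*exp(-x)/289 - 105*cos(4*x)/289 + 56*sin(4*x)/289 - 143*x*exp(-x)/17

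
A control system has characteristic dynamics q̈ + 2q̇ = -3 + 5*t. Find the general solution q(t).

Characteristic equation r² + 2r = 0 factors as (r + 2)r = 0, so r = -2, 0.
Hence q_h = C1*exp(-2*t) + C2.
Since 0 is a characteristic root (multiplicity 1), multiply the polynomial trial by t: try q_p = t*(A0 + A1*t). Substituting and matching coefficients of each power of t gives A0 = -11/4, A1 = 5/4, so q_p = -11*t/4 + 5*t^2/4.

q = C2 - 11*t/4 + 5*t**2/4 + C1*exp(-2*t)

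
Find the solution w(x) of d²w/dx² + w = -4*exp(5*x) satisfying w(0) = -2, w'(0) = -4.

Characteristic equation r² + 1 = 0 has discriminant (0)² - 4·(1) = -4 < 0, so r = ± i.
Hence w_h = C1*cos(x) + C2*sin(x).
Try w_p = A*exp(5*x). Substituting into the equation and dividing by exp(5*x) gives A = -2/13, so w_p = -2*exp(5*x)/13.
General solution: w = -2*exp(5*x)/13 + C1*cos(x) + C2*sin(x).
Apply the initial conditions: w(0) = -2/13 + C1 = -2 and w'(0) = -10/13 + C2 = -4. Solving gives C1 = -24/13, C2 = -42/13.

w = -42*sin(x)/13 - 24*cos(x)/13 - 2*exp(5*x)/13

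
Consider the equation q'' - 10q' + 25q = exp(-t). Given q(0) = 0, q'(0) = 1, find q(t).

q = -exp(5*t)/36 + exp(-t)/36 + 7*t*exp(5*t)/6

Characteristic equation r² - 10r + 25 = 0 has discriminant (-10)² - 4·(25) = 0, so r = 5 is a repeated root.
Hence q_h = (C1 + C2*t)*exp(5*t).
Try q_p = A*exp(-t). Substituting into the equation and dividing by exp(-t) gives A = 1/36, so q_p = exp(-t)/36.
General solution: q = exp(-t)/36 + C1*exp(5*t) + C2*t*exp(5*t).
Apply the initial conditions: q(0) = 1/36 + C1 = 0 and q'(0) = -1/36 + C2 + 5*C1 = 1. Solving gives C1 = -1/36, C2 = 7/6.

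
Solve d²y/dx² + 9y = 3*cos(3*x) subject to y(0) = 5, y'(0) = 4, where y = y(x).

y = 5*cos(3*x) + 4*sin(3*x)/3 + x*sin(3*x)/2

Characteristic equation r² + 9 = 0 has discriminant (0)² - 4·(9) = -36 < 0, so r = ± 3i.
Hence y_h = C1*cos(3*x) + C2*sin(3*x).
Since ±3i are characteristic roots, multiply the trial by x. Try y_p = x*(A*cos(3*x) + B*sin(3*x)). Substituting and equating the coefficients of cos(3x) and sin(3x) gives A = 0, B = 1/2, so y_p = x*sin(3*x)/2.
General solution: y = C1*cos(3*x) + C2*sin(3*x) + x*sin(3*x)/2.
Apply the initial conditions: y(0) = C1 = 5 and y'(0) = 3*C2 = 4. Solving gives C1 = 5, C2 = 4/3.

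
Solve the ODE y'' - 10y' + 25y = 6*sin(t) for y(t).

y = 15*cos(t)/169 + 36*sin(t)/169 + C1*exp(5*t) + C2*t*exp(5*t)

Characteristic equation r² - 10r + 25 = 0 has discriminant (-10)² - 4·(25) = 0, so r = 5 is a repeated root.
Hence y_h = (C1 + C2*t)*exp(5*t).
Try y_p = A*cos(t) + B*sin(t). Substituting and equating the coefficients of cos(t) and sin(t) gives A = 15/169, B = 36/169, so y_p = 15*cos(t)/169 + 36*sin(t)/169.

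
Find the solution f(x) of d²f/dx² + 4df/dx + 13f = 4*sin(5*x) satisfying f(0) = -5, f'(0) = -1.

f = -5*cos(5*x)/34 - 3*sin(5*x)/34 - 349*exp(-2*x)*sin(3*x)/102 - 165*cos(3*x)*exp(-2*x)/34

Characteristic equation r² + 4r + 13 = 0 has discriminant (4)² - 4·(13) = -36 < 0, so r = -2 ± 3i.
Hence f_h = C1*cos(3*x)*exp(-2*x) + C2*exp(-2*x)*sin(3*x).
Try f_p = A*cos(5*x) + B*sin(5*x). Substituting and equating the coefficients of cos(5x) and sin(5x) gives A = -5/34, B = -3/34, so f_p = -5*cos(5*x)/34 - 3*sin(5*x)/34.
General solution: f = -5*cos(5*x)/34 - 3*sin(5*x)/34 + C1*cos(3*x)*exp(-2*x) + C2*exp(-2*x)*sin(3*x).
Apply the initial conditions: f(0) = -5/34 + C1 = -5 and f'(0) = -15/34 - 2*C1 + 3*C2 = -1. Solving gives C1 = -165/34, C2 = -349/102.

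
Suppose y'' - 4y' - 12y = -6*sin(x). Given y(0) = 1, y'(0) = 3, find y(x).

Characteristic equation r² - 4r - 12 = 0 factors as (r - 6)(r + 2) = 0, so r = 6, -2.
Hence y_h = C1*exp(6*x) + C2*exp(-2*x).
Try y_p = A*cos(x) + B*sin(x). Substituting and equating the coefficients of cos(x) and sin(x) gives A = -24/185, B = 78/185, so y_p = -24*cos(x)/185 + 78*sin(x)/185.
General solution: y = -24*cos(x)/185 + 78*sin(x)/185 + C1*exp(6*x) + C2*exp(-2*x).
Apply the initial conditions: y(0) = -24/185 + C1 + C2 = 1 and y'(0) = 78/185 - 2*C2 + 6*C1 = 3. Solving gives C1 = 179/296, C2 = 21/40.

y = -24*cos(x)/185 + 21*exp(-2*x)/40 + 78*sin(x)/185 + 179*exp(6*x)/296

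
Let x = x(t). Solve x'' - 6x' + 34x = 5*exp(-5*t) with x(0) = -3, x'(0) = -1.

Characteristic equation r² - 6r + 34 = 0 has discriminant (-6)² - 4·(34) = -100 < 0, so r = 3 ± 5i.
Hence x_h = C1*cos(5*t)*exp(3*t) + C2*exp(3*t)*sin(5*t).
Try x_p = A*exp(-5*t). Substituting into the equation and dividing by exp(-5*t) gives A = 5/89, so x_p = 5*exp(-5*t)/89.
General solution: x = 5*exp(-5*t)/89 + C1*cos(5*t)*exp(3*t) + C2*exp(3*t)*sin(5*t).
Apply the initial conditions: x(0) = 5/89 + C1 = -3 and x'(0) = -25/89 + 3*C1 + 5*C2 = -1. Solving gives C1 = -272/89, C2 = 752/445.

x = 5*exp(-5*t)/89 - 272*cos(5*t)*exp(3*t)/89 + 752*exp(3*t)*sin(5*t)/445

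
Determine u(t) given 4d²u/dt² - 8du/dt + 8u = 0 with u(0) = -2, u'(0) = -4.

u = -2*cos(t)*exp(t) - 2*exp(t)*sin(t)

Divide through by 4: u'' - 2u' + 2u = 0.
Characteristic equation r² - 2r + 2 = 0 has discriminant (-2)² - 4·(2) = -4 < 0, so r = 1 ± i.
Hence u_h = C1*cos(t)*exp(t) + C2*exp(t)*sin(t).
Apply the initial conditions: u(0) = C1 = -2 and u'(0) = C1 + C2 = -4. Solving gives C1 = -2, C2 = -2.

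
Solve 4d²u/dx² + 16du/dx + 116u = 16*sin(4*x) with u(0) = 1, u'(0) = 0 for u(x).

Divide through by 4: u'' + 4u' + 29u = 4*sin(4*x).
Characteristic equation r² + 4r + 29 = 0 has discriminant (4)² - 4·(29) = -100 < 0, so r = -2 ± 5i.
Hence u_h = C1*cos(5*x)*exp(-2*x) + C2*exp(-2*x)*sin(5*x).
Try u_p = A*cos(4*x) + B*sin(4*x). Substituting and equating the coefficients of cos(4x) and sin(4x) gives A = -64/425, B = 52/425, so u_p = -64*cos(4*x)/425 + 52*sin(4*x)/425.
General solution: u = -64*cos(4*x)/425 + 52*sin(4*x)/425 + C1*cos(5*x)*exp(-2*x) + C2*exp(-2*x)*sin(5*x).
Apply the initial conditions: u(0) = -64/425 + C1 = 1 and u'(0) = 208/425 - 2*C1 + 5*C2 = 0. Solving gives C1 = 489/425, C2 = 154/425.

u = -64*cos(4*x)/425 + 52*sin(4*x)/425 + 154*exp(-2*x)*sin(5*x)/425 + 489*cos(5*x)*exp(-2*x)/425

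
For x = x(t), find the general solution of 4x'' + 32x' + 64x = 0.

Divide through by 4: x'' + 8x' + 16x = 0.
Characteristic equation r² + 8r + 16 = 0 has discriminant (8)² - 4·(16) = 0, so r = -4 is a repeated root.
Hence x_h = (C1 + C2*t)*exp(-4*t).

x = C1*exp(-4*t) + C2*t*exp(-4*t)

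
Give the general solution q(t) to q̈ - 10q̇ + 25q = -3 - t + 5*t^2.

Characteristic equation r² - 10r + 25 = 0 has discriminant (-10)² - 4·(25) = 0, so r = 5 is a repeated root.
Hence q_h = (C1 + C2*t)*exp(5*t).
For the particular solution try q_p = A0 + A1*t + A2*t^2. Substituting and matching coefficients of each power of t gives A0 = -11/125, A1 = 3/25, A2 = 1/5, so q_p = -11/125 + t^2/5 + 3*t/25.

q = -11/125 + t**2/5 + 3*t/25 + C1*exp(5*t) + C2*t*exp(5*t)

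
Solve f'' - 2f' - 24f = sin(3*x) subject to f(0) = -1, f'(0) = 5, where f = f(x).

Characteristic equation r² - 2r - 24 = 0 factors as (r + 4)(r - 6) = 0, so r = -4, 6.
Hence f_h = C1*exp(-4*x) + C2*exp(6*x).
Try f_p = A*cos(3*x) + B*sin(3*x). Substituting and equating the coefficients of cos(3x) and sin(3x) gives A = 2/375, B = -11/375, so f_p = -11*sin(3*x)/375 + 2*cos(3*x)/375.
General solution: f = -11*sin(3*x)/375 + 2*cos(3*x)/375 + C1*exp(-4*x) + C2*exp(6*x).
Apply the initial conditions: f(0) = 2/375 + C1 + C2 = -1 and f'(0) = -11/125 - 4*C1 + 6*C2 = 5. Solving gives C1 = -139/125, C2 = 8/75.

f = -139*exp(-4*x)/125 - 11*sin(3*x)/375 + 2*cos(3*x)/375 + 8*exp(6*x)/75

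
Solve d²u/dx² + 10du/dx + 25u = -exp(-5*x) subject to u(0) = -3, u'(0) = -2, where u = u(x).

Characteristic equation r² + 10r + 25 = 0 has discriminant (10)² - 4·(25) = 0, so r = -5 is a repeated root.
Hence u_h = (C1 + C2*x)*exp(-5*x).
Since exp(-5*x) solves the homogeneous equation (r = -5 is a root of multiplicity 2), multiply the trial by x^2. Try u_p = A*x^2*exp(-5*x). Substituting into the equation and dividing by exp(-5*x) gives A = -1/2, so u_p = -x^2*exp(-5*x)/2.
General solution: u = C1*exp(-5*x) - x^2*exp(-5*x)/2 + C2*x*exp(-5*x).
Apply the initial conditions: u(0) = C1 = -3 and u'(0) = C2 - 5*C1 = -2. Solving gives C1 = -3, C2 = -17.

u = -3*exp(-5*x) - 17*x*exp(-5*x) - x**2*exp(-5*x)/2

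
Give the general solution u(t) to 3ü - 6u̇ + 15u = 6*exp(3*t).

Divide through by 3: u'' - 2u' + 5u = 2*exp(3*t).
Characteristic equation r² - 2r + 5 = 0 has discriminant (-2)² - 4·(5) = -16 < 0, so r = 1 ± 2i.
Hence u_h = C1*cos(2*t)*exp(t) + C2*exp(t)*sin(2*t).
Try u_p = A*exp(3*t). Substituting into the equation and dividing by exp(3*t) gives A = 1/4, so u_p = exp(3*t)/4.

u = exp(3*t)/4 + C1*cos(2*t)*exp(t) + C2*exp(t)*sin(2*t)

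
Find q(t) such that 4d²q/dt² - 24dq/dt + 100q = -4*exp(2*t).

Divide through by 4: q'' - 6q' + 25q = -exp(2*t).
Characteristic equation r² - 6r + 25 = 0 has discriminant (-6)² - 4·(25) = -64 < 0, so r = 3 ± 4i.
Hence q_h = C1*cos(4*t)*exp(3*t) + C2*exp(3*t)*sin(4*t).
Try q_p = A*exp(2*t). Substituting into the equation and dividing by exp(2*t) gives A = -1/17, so q_p = -exp(2*t)/17.

q = -exp(2*t)/17 + C1*cos(4*t)*exp(3*t) + C2*exp(3*t)*sin(4*t)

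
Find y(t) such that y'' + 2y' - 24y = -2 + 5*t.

y = 19/288 - 5*t/24 + C1*exp(-6*t) + C2*exp(4*t)

Characteristic equation r² + 2r - 24 = 0 factors as (r + 6)(r - 4) = 0, so r = -6, 4.
Hence y_h = C1*exp(-6*t) + C2*exp(4*t).
For the particular solution try y_p = A0 + A1*t. Substituting and matching coefficients of each power of t gives A0 = 19/288, A1 = -5/24, so y_p = 19/288 - 5*t/24.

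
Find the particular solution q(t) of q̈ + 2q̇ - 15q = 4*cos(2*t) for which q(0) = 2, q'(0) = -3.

Characteristic equation r² + 2r - 15 = 0 factors as (r - 3)(r + 5) = 0, so r = 3, -5.
Hence q_h = C1*exp(3*t) + C2*exp(-5*t).
Try q_p = A*cos(2*t) + B*sin(2*t). Substituting and equating the coefficients of cos(2t) and sin(2t) gives A = -76/377, B = 16/377, so q_p = -76*cos(2*t)/377 + 16*sin(2*t)/377.
General solution: q = -76*cos(2*t)/377 + 16*sin(2*t)/377 + C1*exp(3*t) + C2*exp(-5*t).
Apply the initial conditions: q(0) = -76/377 + C1 + C2 = 2 and q'(0) = 32/377 - 5*C2 + 3*C1 = -3. Solving gives C1 = 103/104, C2 = 281/232.

q = -76*cos(2*t)/377 + 16*sin(2*t)/377 + 103*exp(3*t)/104 + 281*exp(-5*t)/232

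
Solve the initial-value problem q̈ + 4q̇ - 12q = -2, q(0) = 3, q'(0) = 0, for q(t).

Characteristic equation r² + 4r - 12 = 0 factors as (r + 6)(r - 2) = 0, so r = -6, 2.
Hence q_h = C1*exp(-6*t) + C2*exp(2*t).
For the particular solution try q_p = A0. Substituting and matching coefficients of each power of t gives A0 = 1/6, so q_p = 1/6.
General solution: q = 1/6 + C1*exp(-6*t) + C2*exp(2*t).
Apply the initial conditions: q(0) = 1/6 + C1 + C2 = 3 and q'(0) = -6*C1 + 2*C2 = 0. Solving gives C1 = 17/24, C2 = 17/8.

q = 1/6 + 17*exp(2*t)/8 + 17*exp(-6*t)/24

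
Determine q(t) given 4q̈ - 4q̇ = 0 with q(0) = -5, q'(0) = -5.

q = -5*exp(t)

Divide through by 4: q'' - q' = 0.
Characteristic equation r² - r = 0 factors as (r - 1)r = 0, so r = 1, 0.
Hence q_h = C1*exp(t) + C2.
Apply the initial conditions: q(0) = C1 + C2 = -5 and q'(0) = C1 = -5. Solving gives C1 = -5, C2 = 0.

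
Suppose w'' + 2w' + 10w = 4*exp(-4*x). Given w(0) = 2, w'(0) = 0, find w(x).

Characteristic equation r² + 2r + 10 = 0 has discriminant (2)² - 4·(10) = -36 < 0, so r = -1 ± 3i.
Hence w_h = C1*cos(3*x)*exp(-x) + C2*exp(-x)*sin(3*x).
Try w_p = A*exp(-4*x). Substituting into the equation and dividing by exp(-4*x) gives A = 2/9, so w_p = 2*exp(-4*x)/9.
General solution: w = 2*exp(-4*x)/9 + C1*cos(3*x)*exp(-x) + C2*exp(-x)*sin(3*x).
Apply the initial conditions: w(0) = 2/9 + C1 = 2 and w'(0) = -8/9 - C1 + 3*C2 = 0. Solving gives C1 = 16/9, C2 = 8/9.

w = 2*exp(-4*x)/9 + 8*exp(-x)*sin(3*x)/9 + 16*cos(3*x)*exp(-x)/9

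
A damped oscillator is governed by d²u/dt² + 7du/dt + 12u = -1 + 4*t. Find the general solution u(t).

u = -5/18 + t/3 + C1*exp(-4*t) + C2*exp(-3*t)

Characteristic equation r² + 7r + 12 = 0 factors as (r + 4)(r + 3) = 0, so r = -4, -3.
Hence u_h = C1*exp(-4*t) + C2*exp(-3*t).
For the particular solution try u_p = A0 + A1*t. Substituting and matching coefficients of each power of t gives A0 = -5/18, A1 = 1/3, so u_p = -5/18 + t/3.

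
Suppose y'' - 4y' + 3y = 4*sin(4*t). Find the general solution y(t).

y = -52*sin(4*t)/425 + 64*cos(4*t)/425 + C1*exp(t) + C2*exp(3*t)

Characteristic equation r² - 4r + 3 = 0 factors as (r - 1)(r - 3) = 0, so r = 1, 3.
Hence y_h = C1*exp(t) + C2*exp(3*t).
Try y_p = A*cos(4*t) + B*sin(4*t). Substituting and equating the coefficients of cos(4t) and sin(4t) gives A = 64/425, B = -52/425, so y_p = -52*sin(4*t)/425 + 64*cos(4*t)/425.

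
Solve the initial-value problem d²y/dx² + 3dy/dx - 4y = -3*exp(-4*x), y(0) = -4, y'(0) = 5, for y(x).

y = -58*exp(x)/25 - 42*exp(-4*x)/25 + 3*x*exp(-4*x)/5

Characteristic equation r² + 3r - 4 = 0 factors as (r - 1)(r + 4) = 0, so r = 1, -4.
Hence y_h = C1*exp(x) + C2*exp(-4*x).
Since exp(-4*x) solves the homogeneous equation (r = -4 is a root of multiplicity 1), multiply the trial by x. Try y_p = A*x*exp(-4*x). Substituting into the equation and dividing by exp(-4*x) gives A = 3/5, so y_p = 3*x*exp(-4*x)/5.
General solution: y = C1*exp(x) + C2*exp(-4*x) + 3*x*exp(-4*x)/5.
Apply the initial conditions: y(0) = C1 + C2 = -4 and y'(0) = 3/5 + C1 - 4*C2 = 5. Solving gives C1 = -58/25, C2 = -42/25.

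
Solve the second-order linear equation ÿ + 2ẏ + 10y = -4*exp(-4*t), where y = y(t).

y = -2*exp(-4*t)/9 + C1*cos(3*t)*exp(-t) + C2*exp(-t)*sin(3*t)

Characteristic equation r² + 2r + 10 = 0 has discriminant (2)² - 4·(10) = -36 < 0, so r = -1 ± 3i.
Hence y_h = C1*cos(3*t)*exp(-t) + C2*exp(-t)*sin(3*t).
Try y_p = A*exp(-4*t). Substituting into the equation and dividing by exp(-4*t) gives A = -2/9, so y_p = -2*exp(-4*t)/9.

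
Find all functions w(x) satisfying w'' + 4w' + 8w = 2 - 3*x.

Characteristic equation r² + 4r + 8 = 0 has discriminant (4)² - 4·(8) = -16 < 0, so r = -2 ± 2i.
Hence w_h = C1*cos(2*x)*exp(-2*x) + C2*exp(-2*x)*sin(2*x).
For the particular solution try w_p = A0 + A1*x. Substituting and matching coefficients of each power of x gives A0 = 7/16, A1 = -3/8, so w_p = 7/16 - 3*x/8.

w = 7/16 - 3*x/8 + C1*cos(2*x)*exp(-2*x) + C2*exp(-2*x)*sin(2*x)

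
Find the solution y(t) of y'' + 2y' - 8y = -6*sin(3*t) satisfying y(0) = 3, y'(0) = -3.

y = 33*exp(2*t)/26 + 36*cos(3*t)/325 + 81*exp(-4*t)/50 + 102*sin(3*t)/325

Characteristic equation r² + 2r - 8 = 0 factors as (r + 4)(r - 2) = 0, so r = -4, 2.
Hence y_h = C1*exp(-4*t) + C2*exp(2*t).
Try y_p = A*cos(3*t) + B*sin(3*t). Substituting and equating the coefficients of cos(3t) and sin(3t) gives A = 36/325, B = 102/325, so y_p = 36*cos(3*t)/325 + 102*sin(3*t)/325.
General solution: y = 36*cos(3*t)/325 + 102*sin(3*t)/325 + C1*exp(-4*t) + C2*exp(2*t).
Apply the initial conditions: y(0) = 36/325 + C1 + C2 = 3 and y'(0) = 306/325 - 4*C1 + 2*C2 = -3. Solving gives C1 = 81/50, C2 = 33/26.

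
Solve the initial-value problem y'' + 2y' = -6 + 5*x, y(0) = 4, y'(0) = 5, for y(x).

Characteristic equation r² + 2r = 0 factors as (r + 2)r = 0, so r = -2, 0.
Hence y_h = C1*exp(-2*x) + C2.
Since 0 is a characteristic root (multiplicity 1), multiply the polynomial trial by x: try y_p = x*(A0 + A1*x). Substituting and matching coefficients of each power of x gives A0 = -17/4, A1 = 5/4, so y_p = -17*x/4 + 5*x^2/4.
General solution: y = C2 - 17*x/4 + 5*x^2/4 + C1*exp(-2*x).
Apply the initial conditions: y(0) = C1 + C2 = 4 and y'(0) = -17/4 - 2*C1 = 5. Solving gives C1 = -37/8, C2 = 69/8.

y = 69/8 - 37*exp(-2*x)/8 - 17*x/4 + 5*x**2/4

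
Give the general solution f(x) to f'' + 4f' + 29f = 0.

Characteristic equation r² + 4r + 29 = 0 has discriminant (4)² - 4·(29) = -100 < 0, so r = -2 ± 5i.
Hence f_h = C1*cos(5*x)*exp(-2*x) + C2*exp(-2*x)*sin(5*x).

f = C1*cos(5*x)*exp(-2*x) + C2*exp(-2*x)*sin(5*x)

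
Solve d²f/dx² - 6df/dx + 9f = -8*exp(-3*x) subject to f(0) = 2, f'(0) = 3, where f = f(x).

Characteristic equation r² - 6r + 9 = 0 has discriminant (-6)² - 4·(9) = 0, so r = 3 is a repeated root.
Hence f_h = (C1 + C2*x)*exp(3*x).
Try f_p = A*exp(-3*x). Substituting into the equation and dividing by exp(-3*x) gives A = -2/9, so f_p = -2*exp(-3*x)/9.
General solution: f = -2*exp(-3*x)/9 + C1*exp(3*x) + C2*x*exp(3*x).
Apply the initial conditions: f(0) = -2/9 + C1 = 2 and f'(0) = 2/3 + C2 + 3*C1 = 3. Solving gives C1 = 20/9, C2 = -13/3.

f = -2*exp(-3*x)/9 + 20*exp(3*x)/9 - 13*x*exp(3*x)/3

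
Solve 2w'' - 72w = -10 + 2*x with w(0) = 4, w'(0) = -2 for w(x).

w = 5/36 - x/36 + 763*exp(6*x)/432 + 905*exp(-6*x)/432

Divide through by 2: w'' - 36w = -5 + x.
Characteristic equation r² - 36 = 0 factors as (r + 6)(r - 6) = 0, so r = -6, 6.
Hence w_h = C1*exp(-6*x) + C2*exp(6*x).
For the particular solution try w_p = A0 + A1*x. Substituting and matching coefficients of each power of x gives A0 = 5/36, A1 = -1/36, so w_p = 5/36 - x/36.
General solution: w = 5/36 - x/36 + C1*exp(-6*x) + C2*exp(6*x).
Apply the initial conditions: w(0) = 5/36 + C1 + C2 = 4 and w'(0) = -1/36 - 6*C1 + 6*C2 = -2. Solving gives C1 = 905/432, C2 = 763/432.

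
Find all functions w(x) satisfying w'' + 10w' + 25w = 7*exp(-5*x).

Characteristic equation r² + 10r + 25 = 0 has discriminant (10)² - 4·(25) = 0, so r = -5 is a repeated root.
Hence w_h = (C1 + C2*x)*exp(-5*x).
Since exp(-5*x) solves the homogeneous equation (r = -5 is a root of multiplicity 2), multiply the trial by x^2. Try w_p = A*x^2*exp(-5*x). Substituting into the equation and dividing by exp(-5*x) gives A = 7/2, so w_p = 7*x^2*exp(-5*x)/2.

w = C1*exp(-5*x) + 7*x**2*exp(-5*x)/2 + C2*x*exp(-5*x)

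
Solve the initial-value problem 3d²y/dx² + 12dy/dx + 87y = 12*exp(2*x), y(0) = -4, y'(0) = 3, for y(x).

y = 4*exp(2*x)/41 - 221*exp(-2*x)*sin(5*x)/205 - 168*cos(5*x)*exp(-2*x)/41

Divide through by 3: y'' + 4y' + 29y = 4*exp(2*x).
Characteristic equation r² + 4r + 29 = 0 has discriminant (4)² - 4·(29) = -100 < 0, so r = -2 ± 5i.
Hence y_h = C1*cos(5*x)*exp(-2*x) + C2*exp(-2*x)*sin(5*x).
Try y_p = A*exp(2*x). Substituting into the equation and dividing by exp(2*x) gives A = 4/41, so y_p = 4*exp(2*x)/41.
General solution: y = 4*exp(2*x)/41 + C1*cos(5*x)*exp(-2*x) + C2*exp(-2*x)*sin(5*x).
Apply the initial conditions: y(0) = 4/41 + C1 = -4 and y'(0) = 8/41 - 2*C1 + 5*C2 = 3. Solving gives C1 = -168/41, C2 = -221/205.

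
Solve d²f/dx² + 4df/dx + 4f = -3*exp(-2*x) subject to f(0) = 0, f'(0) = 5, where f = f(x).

Characteristic equation r² + 4r + 4 = 0 has discriminant (4)² - 4·(4) = 0, so r = -2 is a repeated root.
Hence f_h = (C1 + C2*x)*exp(-2*x).
Since exp(-2*x) solves the homogeneous equation (r = -2 is a root of multiplicity 2), multiply the trial by x^2. Try f_p = A*x^2*exp(-2*x). Substituting into the equation and dividing by exp(-2*x) gives A = -3/2, so f_p = -3*x^2*exp(-2*x)/2.
General solution: f = C1*exp(-2*x) - 3*x^2*exp(-2*x)/2 + C2*x*exp(-2*x).
Apply the initial conditions: f(0) = C1 = 0 and f'(0) = C2 - 2*C1 = 5. Solving gives C1 = 0, C2 = 5.

f = 5*x*exp(-2*x) - 3*x**2*exp(-2*x)/2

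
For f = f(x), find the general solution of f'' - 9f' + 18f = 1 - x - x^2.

Characteristic equation r² - 9r + 18 = 0 factors as (r - 6)(r - 3) = 0, so r = 6, 3.
Hence f_h = C1*exp(6*x) + C2*exp(3*x).
For the particular solution try f_p = A0 + A1*x + A2*x^2. Substituting and matching coefficients of each power of x gives A0 = 1/162, A1 = -1/9, A2 = -1/18, so f_p = 1/162 - x/9 - x^2/18.

f = 1/162 - x/9 - x**2/18 + C1*exp(6*x) + C2*exp(3*x)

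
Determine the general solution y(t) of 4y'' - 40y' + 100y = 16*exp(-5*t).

Divide through by 4: y'' - 10y' + 25y = 4*exp(-5*t).
Characteristic equation r² - 10r + 25 = 0 has discriminant (-10)² - 4·(25) = 0, so r = 5 is a repeated root.
Hence y_h = (C1 + C2*t)*exp(5*t).
Try y_p = A*exp(-5*t). Substituting into the equation and dividing by exp(-5*t) gives A = 1/25, so y_p = exp(-5*t)/25.

y = exp(-5*t)/25 + C1*exp(5*t) + C2*t*exp(5*t)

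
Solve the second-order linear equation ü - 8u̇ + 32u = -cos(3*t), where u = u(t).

Characteristic equation r² - 8r + 32 = 0 has discriminant (-8)² - 4·(32) = -64 < 0, so r = 4 ± 4i.
Hence u_h = C1*cos(4*t)*exp(4*t) + C2*exp(4*t)*sin(4*t).
Try u_p = A*cos(3*t) + B*sin(3*t). Substituting and equating the coefficients of cos(3t) and sin(3t) gives A = -23/1105, B = 24/1105, so u_p = -23*cos(3*t)/1105 + 24*sin(3*t)/1105.

u = -23*cos(3*t)/1105 + 24*sin(3*t)/1105 + C1*cos(4*t)*exp(4*t) + C2*exp(4*t)*sin(4*t)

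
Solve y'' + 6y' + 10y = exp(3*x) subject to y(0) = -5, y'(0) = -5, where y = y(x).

y = exp(3*x)/37 - 746*exp(-3*x)*sin(x)/37 - 186*cos(x)*exp(-3*x)/37

Characteristic equation r² + 6r + 10 = 0 has discriminant (6)² - 4·(10) = -4 < 0, so r = -3 ± i.
Hence y_h = C1*cos(x)*exp(-3*x) + C2*exp(-3*x)*sin(x).
Try y_p = A*exp(3*x). Substituting into the equation and dividing by exp(3*x) gives A = 1/37, so y_p = exp(3*x)/37.
General solution: y = exp(3*x)/37 + C1*cos(x)*exp(-3*x) + C2*exp(-3*x)*sin(x).
Apply the initial conditions: y(0) = 1/37 + C1 = -5 and y'(0) = 3/37 + C2 - 3*C1 = -5. Solving gives C1 = -186/37, C2 = -746/37.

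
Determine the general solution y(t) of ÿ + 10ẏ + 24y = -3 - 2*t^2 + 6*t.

y = -217/864 - t**2/12 + 23*t/72 + C1*exp(-6*t) + C2*exp(-4*t)

Characteristic equation r² + 10r + 24 = 0 factors as (r + 6)(r + 4) = 0, so r = -6, -4.
Hence y_h = C1*exp(-6*t) + C2*exp(-4*t).
For the particular solution try y_p = A0 + A1*t + A2*t^2. Substituting and matching coefficients of each power of t gives A0 = -217/864, A1 = 23/72, A2 = -1/12, so y_p = -217/864 - t^2/12 + 23*t/72.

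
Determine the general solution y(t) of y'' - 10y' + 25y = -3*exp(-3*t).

y = -3*exp(-3*t)/64 + C1*exp(5*t) + C2*t*exp(5*t)

Characteristic equation r² - 10r + 25 = 0 has discriminant (-10)² - 4·(25) = 0, so r = 5 is a repeated root.
Hence y_h = (C1 + C2*t)*exp(5*t).
Try y_p = A*exp(-3*t). Substituting into the equation and dividing by exp(-3*t) gives A = -3/64, so y_p = -3*exp(-3*t)/64.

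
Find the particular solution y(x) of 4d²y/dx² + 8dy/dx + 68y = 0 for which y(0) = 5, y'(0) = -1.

y = exp(-x)*sin(4*x) + 5*cos(4*x)*exp(-x)

Divide through by 4: y'' + 2y' + 17y = 0.
Characteristic equation r² + 2r + 17 = 0 has discriminant (2)² - 4·(17) = -64 < 0, so r = -1 ± 4i.
Hence y_h = C1*cos(4*x)*exp(-x) + C2*exp(-x)*sin(4*x).
Apply the initial conditions: y(0) = C1 = 5 and y'(0) = -C1 + 4*C2 = -1. Solving gives C1 = 5, C2 = 1.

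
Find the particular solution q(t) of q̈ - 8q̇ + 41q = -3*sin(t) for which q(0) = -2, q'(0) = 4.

Characteristic equation r² - 8r + 41 = 0 has discriminant (-8)² - 4·(41) = -100 < 0, so r = 4 ± 5i.
Hence q_h = C1*cos(5*t)*exp(4*t) + C2*exp(4*t)*sin(5*t).
Try q_p = A*cos(t) + B*sin(t). Substituting and equating the coefficients of cos(t) and sin(t) gives A = -3/208, B = -15/208, so q_p = -15*sin(t)/208 - 3*cos(t)/208.
General solution: q = -15*sin(t)/208 - 3*cos(t)/208 + C1*cos(5*t)*exp(4*t) + C2*exp(4*t)*sin(5*t).
Apply the initial conditions: q(0) = -3/208 + C1 = -2 and q'(0) = -15/208 + 4*C1 + 5*C2 = 4. Solving gives C1 = -413/208, C2 = 2499/1040.

q = -15*sin(t)/208 - 3*cos(t)/208 - 413*cos(5*t)*exp(4*t)/208 + 2499*exp(4*t)*sin(5*t)/1040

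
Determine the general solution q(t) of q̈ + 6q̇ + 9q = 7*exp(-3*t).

Characteristic equation r² + 6r + 9 = 0 has discriminant (6)² - 4·(9) = 0, so r = -3 is a repeated root.
Hence q_h = (C1 + C2*t)*exp(-3*t).
Since exp(-3*t) solves the homogeneous equation (r = -3 is a root of multiplicity 2), multiply the trial by t^2. Try q_p = A*t^2*exp(-3*t). Substituting into the equation and dividing by exp(-3*t) gives A = 7/2, so q_p = 7*t^2*exp(-3*t)/2.

q = C1*exp(-3*t) + 7*t**2*exp(-3*t)/2 + C2*t*exp(-3*t)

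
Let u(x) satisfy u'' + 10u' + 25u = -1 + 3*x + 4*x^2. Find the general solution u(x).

Characteristic equation r² + 10r + 25 = 0 has discriminant (10)² - 4·(25) = 0, so r = -5 is a repeated root.
Hence u_h = (C1 + C2*x)*exp(-5*x).
For the particular solution try u_p = A0 + A1*x + A2*x^2. Substituting and matching coefficients of each power of x gives A0 = -31/625, A1 = -1/125, A2 = 4/25, so u_p = -31/625 - x/125 + 4*x^2/25.

u = -31/625 - x/125 + 4*x**2/25 + C1*exp(-5*x) + C2*x*exp(-5*x)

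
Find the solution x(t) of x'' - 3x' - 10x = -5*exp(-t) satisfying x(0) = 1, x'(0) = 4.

Characteristic equation r² - 3r - 10 = 0 factors as (r + 2)(r - 5) = 0, so r = -2, 5.
Hence x_h = C1*exp(-2*t) + C2*exp(5*t).
Try x_p = A*exp(-t). Substituting into the equation and dividing by exp(-t) gives A = 5/6, so x_p = 5*exp(-t)/6.
General solution: x = 5*exp(-t)/6 + C1*exp(-2*t) + C2*exp(5*t).
Apply the initial conditions: x(0) = 5/6 + C1 + C2 = 1 and x'(0) = -5/6 - 2*C1 + 5*C2 = 4. Solving gives C1 = -4/7, C2 = 31/42.

x = -4*exp(-2*t)/7 + 5*exp(-t)/6 + 31*exp(5*t)/42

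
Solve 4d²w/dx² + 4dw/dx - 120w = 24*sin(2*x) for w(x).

Divide through by 4: w'' + w' - 30w = 6*sin(2*x).
Characteristic equation r² + r - 30 = 0 factors as (r + 6)(r - 5) = 0, so r = -6, 5.
Hence w_h = C1*exp(-6*x) + C2*exp(5*x).
Try w_p = A*cos(2*x) + B*sin(2*x). Substituting and equating the coefficients of cos(2x) and sin(2x) gives A = -3/290, B = -51/290, so w_p = -51*sin(2*x)/290 - 3*cos(2*x)/290.

w = -51*sin(2*x)/290 - 3*cos(2*x)/290 + C1*exp(-6*x) + C2*exp(5*x)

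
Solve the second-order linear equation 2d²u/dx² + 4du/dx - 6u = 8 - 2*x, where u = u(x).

u = -10/9 + x/3 + C1*exp(x) + C2*exp(-3*x)

Divide through by 2: u'' + 2u' - 3u = 4 - x.
Characteristic equation r² + 2r - 3 = 0 factors as (r - 1)(r + 3) = 0, so r = 1, -3.
Hence u_h = C1*exp(x) + C2*exp(-3*x).
For the particular solution try u_p = A0 + A1*x. Substituting and matching coefficients of each power of x gives A0 = -10/9, A1 = 1/3, so u_p = -10/9 + x/3.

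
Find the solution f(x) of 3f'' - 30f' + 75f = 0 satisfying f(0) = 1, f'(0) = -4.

f = -9*x*exp(5*x) + exp(5*x)

Divide through by 3: f'' - 10f' + 25f = 0.
Characteristic equation r² - 10r + 25 = 0 has discriminant (-10)² - 4·(25) = 0, so r = 5 is a repeated root.
Hence f_h = (C1 + C2*x)*exp(5*x).
Apply the initial conditions: f(0) = C1 = 1 and f'(0) = C2 + 5*C1 = -4. Solving gives C1 = 1, C2 = -9.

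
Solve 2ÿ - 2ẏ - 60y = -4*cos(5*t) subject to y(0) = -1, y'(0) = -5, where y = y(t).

Divide through by 2: y'' - y' - 30y = -2*cos(5*t).
Characteristic equation r² - r - 30 = 0 factors as (r - 6)(r + 5) = 0, so r = 6, -5.
Hence y_h = C1*exp(6*t) + C2*exp(-5*t).
Try y_p = A*cos(5*t) + B*sin(5*t). Substituting and equating the coefficients of cos(5t) and sin(5t) gives A = 11/305, B = 1/305, so y_p = sin(5*t)/305 + 11*cos(5*t)/305.
General solution: y = sin(5*t)/305 + 11*cos(5*t)/305 + C1*exp(6*t) + C2*exp(-5*t).
Apply the initial conditions: y(0) = 11/305 + C1 + C2 = -1 and y'(0) = 1/61 - 5*C2 + 6*C1 = -5. Solving gives C1 = -622/671, C2 = -6/55.

y = -622*exp(6*t)/671 - 6*exp(-5*t)/55 + sin(5*t)/305 + 11*cos(5*t)/305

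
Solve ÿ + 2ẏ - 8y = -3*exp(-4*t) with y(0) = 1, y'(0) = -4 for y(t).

Characteristic equation r² + 2r - 8 = 0 factors as (r + 4)(r - 2) = 0, so r = -4, 2.
Hence y_h = C1*exp(-4*t) + C2*exp(2*t).
Since exp(-4*t) solves the homogeneous equation (r = -4 is a root of multiplicity 1), multiply the trial by t. Try y_p = A*t*exp(-4*t). Substituting into the equation and dividing by exp(-4*t) gives A = 1/2, so y_p = t*exp(-4*t)/2.
General solution: y = C1*exp(-4*t) + C2*exp(2*t) + t*exp(-4*t)/2.
Apply the initial conditions: y(0) = C1 + C2 = 1 and y'(0) = 1/2 - 4*C1 + 2*C2 = -4. Solving gives C1 = 13/12, C2 = -1/12.

y = -exp(2*t)/12 + 13*exp(-4*t)/12 + t*exp(-4*t)/2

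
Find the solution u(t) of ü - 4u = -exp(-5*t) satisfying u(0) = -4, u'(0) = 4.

u = -35*exp(-2*t)/12 - 29*exp(2*t)/28 - exp(-5*t)/21

Characteristic equation r² - 4 = 0 factors as (r + 2)(r - 2) = 0, so r = -2, 2.
Hence u_h = C1*exp(-2*t) + C2*exp(2*t).
Try u_p = A*exp(-5*t). Substituting into the equation and dividing by exp(-5*t) gives A = -1/21, so u_p = -exp(-5*t)/21.
General solution: u = -exp(-5*t)/21 + C1*exp(-2*t) + C2*exp(2*t).
Apply the initial conditions: u(0) = -1/21 + C1 + C2 = -4 and u'(0) = 5/21 - 2*C1 + 2*C2 = 4. Solving gives C1 = -35/12, C2 = -29/28.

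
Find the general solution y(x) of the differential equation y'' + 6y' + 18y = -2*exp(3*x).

Characteristic equation r² + 6r + 18 = 0 has discriminant (6)² - 4·(18) = -36 < 0, so r = -3 ± 3i.
Hence y_h = C1*cos(3*x)*exp(-3*x) + C2*exp(-3*x)*sin(3*x).
Try y_p = A*exp(3*x). Substituting into the equation and dividing by exp(3*x) gives A = -2/45, so y_p = -2*exp(3*x)/45.

y = -2*exp(3*x)/45 + C1*cos(3*x)*exp(-3*x) + C2*exp(-3*x)*sin(3*x)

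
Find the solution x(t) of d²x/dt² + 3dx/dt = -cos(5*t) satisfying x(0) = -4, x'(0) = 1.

Characteristic equation r² + 3r = 0 factors as (r + 3)r = 0, so r = -3, 0.
Hence x_h = C1*exp(-3*t) + C2.
Try x_p = A*cos(5*t) + B*sin(5*t). Substituting and equating the coefficients of cos(5t) and sin(5t) gives A = 1/34, B = -3/170, so x_p = -3*sin(5*t)/170 + cos(5*t)/34.
General solution: x = C2 - 3*sin(5*t)/170 + cos(5*t)/34 + C1*exp(-3*t).
Apply the initial conditions: x(0) = 1/34 + C1 + C2 = -4 and x'(0) = -3/34 - 3*C1 = 1. Solving gives C1 = -37/102, C2 = -11/3.

x = -11/3 - 37*exp(-3*t)/102 - 3*sin(5*t)/170 + cos(5*t)/34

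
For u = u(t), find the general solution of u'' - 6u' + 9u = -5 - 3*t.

Characteristic equation r² - 6r + 9 = 0 has discriminant (-6)² - 4·(9) = 0, so r = 3 is a repeated root.
Hence u_h = (C1 + C2*t)*exp(3*t).
For the particular solution try u_p = A0 + A1*t. Substituting and matching coefficients of each power of t gives A0 = -7/9, A1 = -1/3, so u_p = -7/9 - t/3.

u = -7/9 - t/3 + C1*exp(3*t) + C2*t*exp(3*t)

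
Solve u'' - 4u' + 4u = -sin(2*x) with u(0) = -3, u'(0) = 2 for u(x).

Characteristic equation r² - 4r + 4 = 0 has discriminant (-4)² - 4·(4) = 0, so r = 2 is a repeated root.
Hence u_h = (C1 + C2*x)*exp(2*x).
Try u_p = A*cos(2*x) + B*sin(2*x). Substituting and equating the coefficients of cos(2x) and sin(2x) gives A = -1/8, B = 0, so u_p = -cos(2*x)/8.
General solution: u = -cos(2*x)/8 + C1*exp(2*x) + C2*x*exp(2*x).
Apply the initial conditions: u(0) = -1/8 + C1 = -3 and u'(0) = C2 + 2*C1 = 2. Solving gives C1 = -23/8, C2 = 31/4.

u = -23*exp(2*x)/8 - cos(2*x)/8 + 31*x*exp(2*x)/4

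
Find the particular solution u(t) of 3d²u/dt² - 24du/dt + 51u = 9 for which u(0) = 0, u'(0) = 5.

u = 3/17 - 3*cos(t)*exp(4*t)/17 + 97*exp(4*t)*sin(t)/17

Divide through by 3: u'' - 8u' + 17u = 3.
Characteristic equation r² - 8r + 17 = 0 has discriminant (-8)² - 4·(17) = -4 < 0, so r = 4 ± i.
Hence u_h = C1*cos(t)*exp(4*t) + C2*exp(4*t)*sin(t).
For the particular solution try u_p = A0. Substituting and matching coefficients of each power of t gives A0 = 3/17, so u_p = 3/17.
General solution: u = 3/17 + C1*cos(t)*exp(4*t) + C2*exp(4*t)*sin(t).
Apply the initial conditions: u(0) = 3/17 + C1 = 0 and u'(0) = C2 + 4*C1 = 5. Solving gives C1 = -3/17, C2 = 97/17.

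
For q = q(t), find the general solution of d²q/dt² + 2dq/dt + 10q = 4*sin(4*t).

Characteristic equation r² + 2r + 10 = 0 has discriminant (2)² - 4·(10) = -36 < 0, so r = -1 ± 3i.
Hence q_h = C1*cos(3*t)*exp(-t) + C2*exp(-t)*sin(3*t).
Try q_p = A*cos(4*t) + B*sin(4*t). Substituting and equating the coefficients of cos(4t) and sin(4t) gives A = -8/25, B = -6/25, so q_p = -8*cos(4*t)/25 - 6*sin(4*t)/25.

q = -8*cos(4*t)/25 - 6*sin(4*t)/25 + C1*cos(3*t)*exp(-t) + C2*exp(-t)*sin(3*t)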